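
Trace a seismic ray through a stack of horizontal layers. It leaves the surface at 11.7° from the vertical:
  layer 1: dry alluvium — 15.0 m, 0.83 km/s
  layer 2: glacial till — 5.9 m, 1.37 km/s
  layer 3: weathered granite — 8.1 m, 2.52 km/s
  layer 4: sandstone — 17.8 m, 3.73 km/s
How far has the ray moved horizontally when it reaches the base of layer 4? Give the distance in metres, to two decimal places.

50.93 m

Ray parameter p = sin 11.7° / 0.83 km/s = 2.4432e-01 s/km.
Layer 1: θ = 11.70°; offset = 15.0·tan 11.70° = 3.1064 m.
Layer 2: sin θ = p·1.37 = 0.3347 → θ = 19.56°; offset = 5.9·tan 19.56° = 2.0957 m.
Layer 3: sin θ = p·2.52 = 0.6157 → θ = 38.00°; offset = 8.1·tan 38.00° = 6.3289 m.
Layer 4: sin θ = p·3.73 = 0.9113 → θ = 65.69°; offset = 17.8·tan 65.69° = 39.4017 m.
Summing the layer offsets gives 50.9327 m.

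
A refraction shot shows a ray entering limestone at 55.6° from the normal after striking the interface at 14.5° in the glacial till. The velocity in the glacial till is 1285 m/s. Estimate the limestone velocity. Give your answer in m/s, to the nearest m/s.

sin 14.5° = 0.2504; sin 55.6° = 0.8251.
V₂ = V₁·(sin θ₂/sin θ₁) = 1285·(0.8251/0.2504) = 4234.65 m/s.

4235 m/s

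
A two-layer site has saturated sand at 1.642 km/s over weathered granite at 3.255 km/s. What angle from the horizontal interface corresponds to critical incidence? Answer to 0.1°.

At critical incidence the refracted ray runs along the interface (θ₂ = 90°), so sin θ_c = V₁/V₂.
θ_c = arcsin(1.642/3.255) = arcsin 0.5045 = 30.30°.
Measured from the interface: 90° − 30.30° = 59.70°.

59.7°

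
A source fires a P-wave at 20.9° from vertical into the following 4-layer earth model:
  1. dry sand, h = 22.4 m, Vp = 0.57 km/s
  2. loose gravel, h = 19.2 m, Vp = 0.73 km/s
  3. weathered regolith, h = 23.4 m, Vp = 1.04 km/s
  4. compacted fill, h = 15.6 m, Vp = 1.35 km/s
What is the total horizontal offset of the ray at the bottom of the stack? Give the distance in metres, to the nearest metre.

Apply Snell's law at each interface; in layer i the horizontal offset is hᵢ·tan θᵢ.
Layer 1: θ = 20.90°; offset = 22.4·tan 20.90° = 8.554 m.
Layer 2: sin θ = 0.73·sin 20.9°/0.57 = 0.4569, θ = 27.19°; offset = 19.2·tan 27.19° = 9.861 m.
Layer 3: sin θ = 1.04·sin 20.9°/0.57 = 0.6509, θ = 40.61°; offset = 23.4·tan 40.61° = 20.062 m.
Layer 4: sin θ = 1.35·sin 20.9°/0.57 = 0.8449, θ = 57.66°; offset = 15.6·tan 57.66° = 24.640 m.
Σ offsets = 63.118 m.

63 m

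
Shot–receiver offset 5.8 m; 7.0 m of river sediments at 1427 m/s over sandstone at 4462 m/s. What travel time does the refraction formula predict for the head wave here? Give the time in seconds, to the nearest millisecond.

t = x/V₂ + 2h·√(V₂²−V₁²)/(V₁V₂).
√(V₂²−V₁²) = √(4462²−1427²) = 4227.7 m/s; delay term = 2·7.0·4227.7/(1427·4462) = 0.00930 s.
t = 5.8/4462 + 0.00930 = 0.01060 s.

0.011 s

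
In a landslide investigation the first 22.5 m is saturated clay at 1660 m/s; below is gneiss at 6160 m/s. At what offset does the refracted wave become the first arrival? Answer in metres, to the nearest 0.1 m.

59.3 m

x_cross = 2h·√((V₂+V₁)/(V₂−V₁)).
(V₂+V₁)/(V₂−V₁) = (6160+1660)/(6160−1660) = 1.7378; √ = 1.3182.
x_cross = 2·22.5·1.3182 = 59.32 m.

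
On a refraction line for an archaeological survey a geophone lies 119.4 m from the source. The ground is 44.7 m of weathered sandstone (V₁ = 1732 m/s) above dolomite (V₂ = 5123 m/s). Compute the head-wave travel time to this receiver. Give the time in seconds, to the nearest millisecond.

0.072 s

θ_c = arcsin(V₁/V₂) = arcsin(1732/5123) = 19.76°, cos θ_c = 0.9411.
Intercept time tᵢ = 2h cos θ_c / V₁ = 2·44.7·0.9411/1732 = 0.04858 s.
t = x/V₂ + tᵢ = 119.4/5123 + 0.04858 = 0.07188 s.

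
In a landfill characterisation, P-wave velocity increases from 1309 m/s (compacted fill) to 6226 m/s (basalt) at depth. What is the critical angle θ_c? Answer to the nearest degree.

Critical incidence: sin θ_c = V₁/V₂ = 1309/6226 = 0.2102.
θ_c = arcsin 0.2102 = 12.14°.

12°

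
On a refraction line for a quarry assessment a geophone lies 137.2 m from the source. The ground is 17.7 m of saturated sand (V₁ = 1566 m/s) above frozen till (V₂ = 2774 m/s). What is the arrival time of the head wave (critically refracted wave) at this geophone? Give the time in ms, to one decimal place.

θ_c = arcsin(V₁/V₂) = arcsin(1566/2774) = 34.37°, cos θ_c = 0.8254.
Intercept time tᵢ = 2h cos θ_c / V₁ = 2·17.7·0.8254/1566 = 0.01866 s.
t = x/V₂ + tᵢ = 137.2/2774 + 0.01866 = 0.06812 s.

68.1 ms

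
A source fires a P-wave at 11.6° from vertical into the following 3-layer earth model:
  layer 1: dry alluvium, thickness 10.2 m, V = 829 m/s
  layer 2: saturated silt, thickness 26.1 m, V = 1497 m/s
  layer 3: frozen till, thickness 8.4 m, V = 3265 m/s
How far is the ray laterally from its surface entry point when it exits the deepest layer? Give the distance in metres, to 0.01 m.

Apply Snell's law at each interface; in layer i the horizontal offset is hᵢ·tan θᵢ.
Layer 1: θ = 11.60°; offset = 10.2·tan 11.60° = 2.0938 m.
Layer 2: sin θ = 1497·sin 11.6°/829 = 0.3631, θ = 21.29°; offset = 26.1·tan 21.29° = 10.1712 m.
Layer 3: sin θ = 3265·sin 11.6°/829 = 0.7919, θ = 52.37°; offset = 8.4·tan 52.37° = 10.8948 m.
Σ offsets = 23.1597 m.

23.16 m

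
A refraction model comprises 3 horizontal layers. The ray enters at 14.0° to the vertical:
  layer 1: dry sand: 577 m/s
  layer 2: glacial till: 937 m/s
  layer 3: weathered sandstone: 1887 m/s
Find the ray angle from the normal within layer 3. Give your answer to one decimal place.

52.3°

Ray parameter p = sin 14.0° / 577 = 4.1928e-04 s/m.
sin θ_3 = p·V_3 = 4.1928e-04 × 1887 = 0.7912.
θ_3 = 52.30° from the vertical.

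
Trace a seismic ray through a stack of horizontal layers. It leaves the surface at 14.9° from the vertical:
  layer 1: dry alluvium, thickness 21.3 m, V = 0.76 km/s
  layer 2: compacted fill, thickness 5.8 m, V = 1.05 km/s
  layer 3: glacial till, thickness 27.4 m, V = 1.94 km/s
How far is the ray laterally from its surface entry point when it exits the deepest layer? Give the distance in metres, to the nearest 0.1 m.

Apply Snell's law at each interface; in layer i the horizontal offset is hᵢ·tan θᵢ.
Layer 1: θ = 14.90°; offset = 21.3·tan 14.90° = 5.667 m.
Layer 2: sin θ = 1.05·sin 14.9°/0.76 = 0.3552, θ = 20.81°; offset = 5.8·tan 20.81° = 2.204 m.
Layer 3: sin θ = 1.94·sin 14.9°/0.76 = 0.6564, θ = 41.02°; offset = 27.4·tan 41.02° = 23.838 m.
Summing the layer offsets gives 31.710 m.

31.7 m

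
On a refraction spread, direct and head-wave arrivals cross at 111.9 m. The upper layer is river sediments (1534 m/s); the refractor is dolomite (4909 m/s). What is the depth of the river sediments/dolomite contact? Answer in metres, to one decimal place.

40.5 m

h = (x_cross/2)·√((V₂−V₁)/(V₂+V₁)).
(V₂−V₁)/(V₂+V₁) = (4909−1534)/(4909+1534) = 0.5238; √ = 0.7238.
h = (111.9/2)·0.7238 = 40.49 m.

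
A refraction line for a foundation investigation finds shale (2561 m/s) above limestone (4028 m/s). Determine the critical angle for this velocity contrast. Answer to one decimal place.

39.5°

Critical incidence: sin θ_c = V₁/V₂ = 2561/4028 = 0.6358.
θ_c = arcsin 0.6358 = 39.48°.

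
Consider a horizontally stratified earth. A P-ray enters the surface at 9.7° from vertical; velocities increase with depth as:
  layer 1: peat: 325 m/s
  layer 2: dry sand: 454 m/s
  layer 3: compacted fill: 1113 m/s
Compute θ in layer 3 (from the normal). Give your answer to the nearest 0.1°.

Ray parameter p = sin 9.7° / 325 = 5.1843e-04 s/m.
sin θ_3 = p·V_3 = 5.1843e-04 × 1113 = 0.5770.
θ_3 = 35.24° from the vertical.

35.2°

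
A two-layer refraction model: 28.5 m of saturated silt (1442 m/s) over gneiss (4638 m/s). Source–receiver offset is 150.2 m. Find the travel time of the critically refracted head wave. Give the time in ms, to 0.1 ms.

θ_c = arcsin(V₁/V₂) = arcsin(1442/4638) = 18.11°, cos θ_c = 0.9504.
Intercept time tᵢ = 2h cos θ_c / V₁ = 2·28.5·0.9504/1442 = 0.03757 s.
t = x/V₂ + tᵢ = 150.2/4638 + 0.03757 = 0.06995 s.

70.0 ms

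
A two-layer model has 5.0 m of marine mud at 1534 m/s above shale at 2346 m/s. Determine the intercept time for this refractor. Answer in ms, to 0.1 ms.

4.9 ms

tᵢ = 2h·√(V₂²−V₁²)/(V₁V₂).
√(V₂²−V₁²) = √(2346²−1534²) = 1775.0 m/s.
tᵢ = 2·5.0·1775.0/(1534·2346) = 0.00493 s.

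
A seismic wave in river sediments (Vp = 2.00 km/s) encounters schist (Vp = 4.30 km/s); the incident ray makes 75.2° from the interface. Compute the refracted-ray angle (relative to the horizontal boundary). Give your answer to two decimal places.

Convert to the normal: θ₁ = 90° − 75.2° = 14.8°.
sin θ₁/V₁ = sin θ₂/V₂ ⇒ sin θ₂ = 4.30·sin 14.8°/2.00 = 4.30·0.2554/2.00 = 0.5492.
θ₂ = arcsin 0.5492 = 33.31° from the normal.
From the interface: 90° − 33.31° = 56.69°.

56.69°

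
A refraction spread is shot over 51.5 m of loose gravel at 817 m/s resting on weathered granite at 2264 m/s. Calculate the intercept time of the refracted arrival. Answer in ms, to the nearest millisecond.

tᵢ = 2h·√(V₂²−V₁²)/(V₁V₂).
√(V₂²−V₁²) = √(2264²−817²) = 2111.4 m/s.
tᵢ = 2·51.5·2111.4/(817·2264) = 0.11758 s.

118 ms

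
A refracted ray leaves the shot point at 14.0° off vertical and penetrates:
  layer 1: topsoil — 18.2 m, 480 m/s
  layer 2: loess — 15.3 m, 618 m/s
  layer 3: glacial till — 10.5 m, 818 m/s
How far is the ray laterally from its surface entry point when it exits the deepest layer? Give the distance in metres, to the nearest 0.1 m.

14.3 m

Apply Snell's law at each interface; in layer i the horizontal offset is hᵢ·tan θᵢ.
Layer 1: θ = 14.00°; offset = 18.2·tan 14.00° = 4.538 m.
Layer 2: sin θ = 618·sin 14.0°/480 = 0.3115, θ = 18.15°; offset = 15.3·tan 18.15° = 5.015 m.
Layer 3: sin θ = 818·sin 14.0°/480 = 0.4123, θ = 24.35°; offset = 10.5·tan 24.35° = 4.751 m.
Total horizontal offset = 14.304 m.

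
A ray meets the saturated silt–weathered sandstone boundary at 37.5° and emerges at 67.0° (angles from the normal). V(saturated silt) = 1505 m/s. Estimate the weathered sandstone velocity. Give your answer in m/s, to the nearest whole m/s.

sin 37.5° = 0.6088; sin 67.0° = 0.9205.
V₂ = V₁·(sin θ₂/sin θ₁) = 1505·(0.9205/0.6088) = 2275.70 m/s.

2276 m/s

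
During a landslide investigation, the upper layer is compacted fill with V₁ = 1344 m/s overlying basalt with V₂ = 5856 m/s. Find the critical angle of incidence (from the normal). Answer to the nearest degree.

Critical incidence: sin θ_c = V₁/V₂ = 1344/5856 = 0.2295.
θ_c = arcsin 0.2295 = 13.27°.

13°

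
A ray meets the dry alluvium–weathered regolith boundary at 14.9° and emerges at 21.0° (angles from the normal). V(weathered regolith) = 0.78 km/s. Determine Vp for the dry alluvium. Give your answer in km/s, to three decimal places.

sin 14.9° = 0.2571; sin 21.0° = 0.3584.
V₁ = V₂·(sin θ₁/sin θ₂) = 0.78·(0.2571/0.3584) = 0.560 km/s.

0.560 km/s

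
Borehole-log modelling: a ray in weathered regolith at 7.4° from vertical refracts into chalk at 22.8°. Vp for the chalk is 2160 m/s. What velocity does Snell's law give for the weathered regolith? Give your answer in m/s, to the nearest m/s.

sin 7.4° = 0.1288; sin 22.8° = 0.3875.
V₁ = V₂·(sin θ₁/sin θ₂) = 2160·(0.1288/0.3875) = 717.90 m/s.

718 m/s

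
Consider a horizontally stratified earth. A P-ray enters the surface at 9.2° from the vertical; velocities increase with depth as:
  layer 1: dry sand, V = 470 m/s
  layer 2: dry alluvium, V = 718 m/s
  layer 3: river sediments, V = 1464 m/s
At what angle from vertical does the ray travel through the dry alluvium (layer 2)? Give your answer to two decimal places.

Ray parameter p = sin 9.2° / 470 = 3.4017e-04 s/m.
sin θ_2 = p·V_2 = 3.4017e-04 × 718 = 0.2442.
θ_2 = arcsin 0.2442 = 14.14°.

14.14°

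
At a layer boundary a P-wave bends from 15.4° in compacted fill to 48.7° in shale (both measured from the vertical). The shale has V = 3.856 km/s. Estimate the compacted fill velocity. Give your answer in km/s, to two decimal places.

1.36 km/s

Snell's law: sin 15.4°/V₁ = sin 48.7°/V₂.
V₁ = V₂·sin 15.4°/sin 48.7° = 3.856 × 0.3535 = 1.36 km/s.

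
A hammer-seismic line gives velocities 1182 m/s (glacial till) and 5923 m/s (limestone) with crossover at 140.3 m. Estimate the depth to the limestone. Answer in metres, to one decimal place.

57.3 m

h = (x_cross/2)·√((V₂−V₁)/(V₂+V₁)).
(V₂−V₁)/(V₂+V₁) = (5923−1182)/(5923+1182) = 0.6673; √ = 0.8169.
h = (140.3/2)·0.8169 = 57.30 m.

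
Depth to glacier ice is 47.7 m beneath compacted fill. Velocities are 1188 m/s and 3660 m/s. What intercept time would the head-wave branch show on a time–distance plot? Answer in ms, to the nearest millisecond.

tᵢ = 2h·√(V₂²−V₁²)/(V₁V₂).
√(V₂²−V₁²) = √(3660²−1188²) = 3461.8 m/s.
tᵢ = 2·47.7·3461.8/(1188·3660) = 0.07596 s.

76 ms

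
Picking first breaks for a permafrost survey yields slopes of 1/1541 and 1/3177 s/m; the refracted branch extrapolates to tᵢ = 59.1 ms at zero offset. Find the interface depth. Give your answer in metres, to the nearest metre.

52 m

h = tᵢ·V₁·V₂ / (2·√(V₂²−V₁²)).
√(V₂²−V₁²) = √(3177² − 1541²) = 2778.2 m/s.
h = 0.0591 s × 1541 × 3177 / (2 × 2778.2) = 52.07 m.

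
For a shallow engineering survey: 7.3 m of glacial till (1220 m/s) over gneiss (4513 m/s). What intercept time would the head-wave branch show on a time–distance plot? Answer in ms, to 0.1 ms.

11.5 ms

θ_c = arcsin(V₁/V₂) = arcsin(1220/4513) = 15.68°; cos θ_c = 0.9628.
tᵢ = 2h·cos θ_c / V₁ = 2·7.3·0.9628 / 1220 = 0.01152 s.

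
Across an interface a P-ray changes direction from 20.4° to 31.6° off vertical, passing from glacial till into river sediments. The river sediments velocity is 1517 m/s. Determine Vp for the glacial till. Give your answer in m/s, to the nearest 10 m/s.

1010 m/s

sin 20.4° = 0.3486; sin 31.6° = 0.5240.
V₁ = V₂·(sin θ₁/sin θ₂) = 1517·(0.3486/0.5240) = 1009.16 m/s.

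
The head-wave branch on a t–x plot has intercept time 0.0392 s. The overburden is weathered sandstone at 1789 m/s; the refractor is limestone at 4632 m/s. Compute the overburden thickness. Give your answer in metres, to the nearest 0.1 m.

38.0 m

θ_c = arcsin(1789/4632) = 22.72°; cos θ_c = 0.9224.
tᵢ = 2h cos θ_c/V₁ ⇒ h = tᵢ·V₁/(2 cos θ_c) = 0.0392·1789/(2·0.9224) = 38.01 m.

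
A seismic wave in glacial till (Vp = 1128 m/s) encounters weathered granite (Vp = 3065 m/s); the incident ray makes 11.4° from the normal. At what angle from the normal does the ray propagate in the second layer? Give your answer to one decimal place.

Snell's law: sin θ₂ = (V₂/V₁)·sin θ₁ = (3065/1128)·sin 11.4° = 0.5371.
θ₂ = sin⁻¹(0.5371) = 32.48° (from vertical).

32.5°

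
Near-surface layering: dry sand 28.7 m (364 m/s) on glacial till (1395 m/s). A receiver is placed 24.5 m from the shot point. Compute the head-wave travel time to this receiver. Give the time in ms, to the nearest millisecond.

170 ms

θ_c = arcsin(V₁/V₂) = arcsin(364/1395) = 15.13°, cos θ_c = 0.9654.
Intercept time tᵢ = 2h cos θ_c / V₁ = 2·28.7·0.9654/364 = 0.15223 s.
t = x/V₂ + tᵢ = 24.5/1395 + 0.15223 = 0.16979 s.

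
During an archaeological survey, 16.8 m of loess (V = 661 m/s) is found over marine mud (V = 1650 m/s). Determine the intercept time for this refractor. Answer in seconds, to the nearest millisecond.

0.047 s

θ_c = arcsin(V₁/V₂) = arcsin(661/1650) = 23.62°; cos θ_c = 0.9163.
tᵢ = 2h·cos θ_c / V₁ = 2·16.8·0.9163 / 661 = 0.04657 s.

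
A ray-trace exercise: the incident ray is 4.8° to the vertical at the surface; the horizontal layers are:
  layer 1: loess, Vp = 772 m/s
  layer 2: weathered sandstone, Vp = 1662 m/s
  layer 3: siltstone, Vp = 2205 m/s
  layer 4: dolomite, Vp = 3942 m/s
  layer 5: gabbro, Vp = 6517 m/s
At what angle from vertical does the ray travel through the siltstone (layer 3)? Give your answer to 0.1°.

13.8°

Ray parameter p = sin 4.8° / 772 = 1.0839e-04 s/m.
sin θ_3 = p·V_3 = 1.0839e-04 × 2205 = 0.2390.
θ_3 = 13.83° from the vertical.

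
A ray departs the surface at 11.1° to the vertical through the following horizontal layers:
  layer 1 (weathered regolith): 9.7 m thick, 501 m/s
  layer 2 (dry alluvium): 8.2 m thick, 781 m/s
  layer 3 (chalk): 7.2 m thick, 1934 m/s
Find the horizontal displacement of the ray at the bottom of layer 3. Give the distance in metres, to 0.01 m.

12.48 m

Ray parameter p = sin 11.1° / 501 m/s = 3.8428e-04 s/m.
Layer 1: θ = 11.10°; offset = 9.7·tan 11.10° = 1.9031 m.
Layer 2: sin θ = p·781 = 0.3001 → θ = 17.46°; offset = 8.2·tan 17.46° = 2.5799 m.
Layer 3: sin θ = p·1934 = 0.7432 → θ = 48.00°; offset = 7.2·tan 48.00° = 7.9975 m.
Total horizontal offset = 12.4804 m.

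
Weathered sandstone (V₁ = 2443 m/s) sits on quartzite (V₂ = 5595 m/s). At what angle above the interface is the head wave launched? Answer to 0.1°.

64.1°

At critical incidence the refracted ray runs along the interface (θ₂ = 90°), so sin θ_c = V₁/V₂.
θ_c = arcsin(2443/5595) = arcsin 0.4366 = 25.89°.
Measured from the interface: 90° − 25.89° = 64.11°.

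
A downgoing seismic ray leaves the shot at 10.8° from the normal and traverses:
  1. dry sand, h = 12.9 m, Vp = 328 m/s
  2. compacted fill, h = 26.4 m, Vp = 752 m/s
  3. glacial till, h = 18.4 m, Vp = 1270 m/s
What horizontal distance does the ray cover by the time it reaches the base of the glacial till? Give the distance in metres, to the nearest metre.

Ray parameter p = sin 10.8° / 328 m/s = 5.7128e-04 s/m.
Layer 1: θ = 10.80°; offset = 12.9·tan 10.80° = 2.461 m.
Layer 2: sin θ = p·752 = 0.4296 → θ = 25.44°; offset = 26.4·tan 25.44° = 12.560 m.
Layer 3: sin θ = p·1270 = 0.7255 → θ = 46.51°; offset = 18.4·tan 46.51° = 19.398 m.
Summing the layer offsets gives 34.419 m.

34 m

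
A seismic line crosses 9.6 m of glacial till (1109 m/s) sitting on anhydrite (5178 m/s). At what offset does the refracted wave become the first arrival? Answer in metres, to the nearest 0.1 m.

θ_c = arcsin(1109/5178) = 12.37°, so cos θ_c = 0.9768 and tᵢ = 2h cos θ_c/V₁ = 0.0169 s.
At crossover x/V₁ = x/V₂ + tᵢ ⇒ x = tᵢ/(1/V₁ − 1/V₂) = 0.01691/(9.0171e-04 − 1.9312e-04) = 23.87 m.

23.9 m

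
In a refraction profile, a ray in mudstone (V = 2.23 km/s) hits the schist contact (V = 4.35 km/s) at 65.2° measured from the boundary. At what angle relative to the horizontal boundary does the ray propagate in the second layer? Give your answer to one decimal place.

35.1°

Convert to the normal: θ₁ = 90° − 65.2° = 24.8°.
Snell's law: sin θ₂ = (V₂/V₁)·sin θ₁ = (4.35/2.23)·sin 24.8° = 0.8182.
θ₂ = arcsin 0.8182 = 54.91° from the normal.
From the interface: 90° − 54.91° = 35.09°.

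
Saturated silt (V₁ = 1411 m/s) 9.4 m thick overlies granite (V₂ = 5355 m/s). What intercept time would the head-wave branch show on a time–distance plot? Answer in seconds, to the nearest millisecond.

0.013 s

θ_c = arcsin(V₁/V₂) = arcsin(1411/5355) = 15.28°; cos θ_c = 0.9647.
tᵢ = 2h·cos θ_c / V₁ = 2·9.4·0.9647 / 1411 = 0.01285 s.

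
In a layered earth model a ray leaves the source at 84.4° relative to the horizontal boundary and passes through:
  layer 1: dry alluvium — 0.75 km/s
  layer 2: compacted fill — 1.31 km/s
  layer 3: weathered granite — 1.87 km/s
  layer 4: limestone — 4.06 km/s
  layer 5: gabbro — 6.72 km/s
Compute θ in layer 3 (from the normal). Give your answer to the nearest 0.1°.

From the normal: θ₁ = 90° − 84.4° = 5.6°.
Ray parameter p = sin 5.6° / 0.75 = 1.3011e-01 s/km.
sin θ_3 = p·V_3 = 1.3011e-01 × 1.87 = 0.2433.
θ_3 = 14.08° from the vertical.

14.1°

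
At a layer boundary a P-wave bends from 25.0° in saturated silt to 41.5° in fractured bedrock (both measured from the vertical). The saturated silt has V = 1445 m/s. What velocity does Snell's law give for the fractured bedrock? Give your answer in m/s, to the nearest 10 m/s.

2270 m/s

sin 25.0° = 0.4226; sin 41.5° = 0.6626.
V₂ = V₁·(sin θ₂/sin θ₁) = 1445·(0.6626/0.4226) = 2265.60 m/s.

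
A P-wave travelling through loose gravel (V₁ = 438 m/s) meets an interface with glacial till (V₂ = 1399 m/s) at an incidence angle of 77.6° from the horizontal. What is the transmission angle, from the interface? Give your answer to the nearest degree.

47°

Convert to the normal: θ₁ = 90° − 77.6° = 12.4°.
sin θ₁/V₁ = sin θ₂/V₂ ⇒ sin θ₂ = 1399·sin 12.4°/438 = 1399·0.2147/438 = 0.6859.
θ₂ = sin⁻¹(0.6859) = 43.30° (from vertical).
From the interface: 90° − 43.30° = 46.70°.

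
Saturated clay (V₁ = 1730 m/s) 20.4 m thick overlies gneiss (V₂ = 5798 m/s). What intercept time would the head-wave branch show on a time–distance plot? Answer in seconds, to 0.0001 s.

θ_c = arcsin(V₁/V₂) = arcsin(1730/5798) = 17.36°; cos θ_c = 0.9544.
tᵢ = 2h·cos θ_c / V₁ = 2·20.4·0.9544 / 1730 = 0.02251 s.

0.0225 s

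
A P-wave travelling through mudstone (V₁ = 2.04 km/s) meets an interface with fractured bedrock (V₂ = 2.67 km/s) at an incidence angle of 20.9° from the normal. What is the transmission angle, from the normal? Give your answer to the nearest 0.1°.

sin θ₁/V₁ = sin θ₂/V₂ ⇒ sin θ₂ = 2.67·sin 20.9°/2.04 = 2.67·0.3567/2.04 = 0.4669.
θ₂ = sin⁻¹(0.4669) = 27.83° (from vertical).

27.8°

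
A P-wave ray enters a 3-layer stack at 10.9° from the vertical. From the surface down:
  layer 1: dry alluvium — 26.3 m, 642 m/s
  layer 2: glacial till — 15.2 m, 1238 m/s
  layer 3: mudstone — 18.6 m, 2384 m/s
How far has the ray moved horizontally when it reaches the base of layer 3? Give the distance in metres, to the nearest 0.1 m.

29.4 m

Ray parameter p = sin 10.9° / 642 m/s = 2.9454e-04 s/m.
Layer 1: θ = 10.90°; offset = 26.3·tan 10.90° = 5.065 m.
Layer 2: sin θ = p·1238 = 0.3646 → θ = 21.39°; offset = 15.2·tan 21.39° = 5.952 m.
Layer 3: sin θ = p·2384 = 0.7022 → θ = 44.60°; offset = 18.6·tan 44.60° = 18.344 m.
Total horizontal offset = 29.361 m.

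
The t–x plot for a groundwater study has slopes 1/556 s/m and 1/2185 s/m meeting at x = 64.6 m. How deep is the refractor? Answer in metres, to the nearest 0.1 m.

24.9 m

x_cross = 2h·√((V₂+V₁)/(V₂−V₁)) → h = x_cross / (2·√((V₂+V₁)/(V₂−V₁))).
√((V₂+V₁)/(V₂−V₁)) = √((2185+556)/(2185−556)) = 1.2972.
h = 64.6 / (2·1.2972) = 24.90 m.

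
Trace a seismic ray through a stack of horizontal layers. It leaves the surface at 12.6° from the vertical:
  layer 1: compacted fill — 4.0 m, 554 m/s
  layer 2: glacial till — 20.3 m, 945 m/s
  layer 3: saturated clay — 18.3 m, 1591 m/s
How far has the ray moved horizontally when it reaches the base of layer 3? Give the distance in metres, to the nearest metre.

Apply Snell's law at each interface; in layer i the horizontal offset is hᵢ·tan θᵢ.
Layer 1: θ = 12.60°; offset = 4.0·tan 12.60° = 0.894 m.
Layer 2: sin θ = 945·sin 12.6°/554 = 0.3721, θ = 21.85°; offset = 20.3·tan 21.85° = 8.138 m.
Layer 3: sin θ = 1591·sin 12.6°/554 = 0.6265, θ = 38.79°; offset = 18.3·tan 38.79° = 14.709 m.
Summing the layer offsets gives 23.741 m.

24 m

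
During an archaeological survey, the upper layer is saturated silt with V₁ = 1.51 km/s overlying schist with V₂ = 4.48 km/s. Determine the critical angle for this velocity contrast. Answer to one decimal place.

At critical incidence the refracted ray runs along the interface (θ₂ = 90°), so sin θ_c = V₁/V₂.
θ_c = arcsin(1.51/4.48) = arcsin 0.3371 = 19.70°.

19.7°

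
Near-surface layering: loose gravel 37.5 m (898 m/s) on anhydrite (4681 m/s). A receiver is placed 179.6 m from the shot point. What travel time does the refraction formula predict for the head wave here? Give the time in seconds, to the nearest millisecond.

0.120 s

θ_c = arcsin(V₁/V₂) = arcsin(898/4681) = 11.06°, cos θ_c = 0.9814.
Intercept time tᵢ = 2h cos θ_c / V₁ = 2·37.5·0.9814/898 = 0.08197 s.
t = x/V₂ + tᵢ = 179.6/4681 + 0.08197 = 0.12034 s.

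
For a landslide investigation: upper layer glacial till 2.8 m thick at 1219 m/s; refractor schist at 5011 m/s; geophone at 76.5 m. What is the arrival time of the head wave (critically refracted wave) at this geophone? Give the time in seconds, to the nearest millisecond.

0.020 s

t = x/V₂ + 2h·√(V₂²−V₁²)/(V₁V₂).
√(V₂²−V₁²) = √(5011²−1219²) = 4860.5 m/s; delay term = 2·2.8·4860.5/(1219·5011) = 0.00446 s.
t = 76.5/5011 + 0.00446 = 0.01972 s.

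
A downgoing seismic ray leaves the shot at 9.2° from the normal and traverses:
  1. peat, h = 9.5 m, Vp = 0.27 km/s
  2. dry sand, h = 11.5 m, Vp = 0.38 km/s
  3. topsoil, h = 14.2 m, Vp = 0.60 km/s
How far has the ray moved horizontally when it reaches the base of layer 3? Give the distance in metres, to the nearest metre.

10 m

Apply Snell's law at each interface; in layer i the horizontal offset is hᵢ·tan θᵢ.
Layer 1: θ = 9.20°; offset = 9.5·tan 9.20° = 1.539 m.
Layer 2: sin θ = 0.38·sin 9.2°/0.27 = 0.2250, θ = 13.00°; offset = 11.5·tan 13.00° = 2.656 m.
Layer 3: sin θ = 0.60·sin 9.2°/0.27 = 0.3553, θ = 20.81°; offset = 14.2·tan 20.81° = 5.397 m.
Σ offsets = 9.592 m.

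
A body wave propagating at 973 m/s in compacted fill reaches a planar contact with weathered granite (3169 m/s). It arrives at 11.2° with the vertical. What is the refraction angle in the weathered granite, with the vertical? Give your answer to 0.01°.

39.24°

sin θ₁/V₁ = sin θ₂/V₂ ⇒ sin θ₂ = 3169·sin 11.2°/973 = 3169·0.1942/973 = 0.6326.
θ₂ = arcsin 0.6326 = 39.24° from the normal.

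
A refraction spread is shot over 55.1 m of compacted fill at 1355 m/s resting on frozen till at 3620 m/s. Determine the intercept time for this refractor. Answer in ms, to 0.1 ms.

θ_c = arcsin(V₁/V₂) = arcsin(1355/3620) = 21.98°; cos θ_c = 0.9273.
tᵢ = 2h·cos θ_c / V₁ = 2·55.1·0.9273 / 1355 = 0.07542 s.

75.4 ms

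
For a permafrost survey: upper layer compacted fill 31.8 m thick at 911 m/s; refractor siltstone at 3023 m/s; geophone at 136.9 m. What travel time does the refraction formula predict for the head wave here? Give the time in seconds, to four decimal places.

0.1119 s

θ_c = arcsin(V₁/V₂) = arcsin(911/3023) = 17.54°, cos θ_c = 0.9535.
Intercept time tᵢ = 2h cos θ_c / V₁ = 2·31.8·0.9535/911 = 0.06657 s.
t = x/V₂ + tᵢ = 136.9/3023 + 0.06657 = 0.11185 s.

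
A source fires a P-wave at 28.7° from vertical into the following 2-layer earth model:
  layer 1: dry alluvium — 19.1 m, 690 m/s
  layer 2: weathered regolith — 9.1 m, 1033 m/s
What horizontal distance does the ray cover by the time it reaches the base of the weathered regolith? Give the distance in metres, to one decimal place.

p = sin θ₁/V₁ = sin 28.7°/690 = 6.9598e-04 s/m is conserved through the stack.
Layer 1: θ = 28.70°; offset = 19.1·tan 28.70° = 10.457 m.
Layer 2: sin θ = p·1033 = 0.7189 → θ = 45.97°; offset = 9.1·tan 45.97° = 9.413 m.
Σ offsets = 19.870 m.

19.9 m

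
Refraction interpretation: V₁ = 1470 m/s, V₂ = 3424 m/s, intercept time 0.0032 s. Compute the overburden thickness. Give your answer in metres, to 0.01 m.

2.60 m

θ_c = arcsin(1470/3424) = 25.42°; cos θ_c = 0.9032.
tᵢ = 2h cos θ_c/V₁ ⇒ h = tᵢ·V₁/(2 cos θ_c) = 0.0032·1470/(2·0.9032) = 2.60 m.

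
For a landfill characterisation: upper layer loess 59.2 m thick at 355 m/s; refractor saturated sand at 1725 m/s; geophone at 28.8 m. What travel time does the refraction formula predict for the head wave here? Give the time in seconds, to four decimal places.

0.3431 s

t = x/V₂ + 2h·√(V₂²−V₁²)/(V₁V₂).
√(V₂²−V₁²) = √(1725²−355²) = 1688.1 m/s; delay term = 2·59.2·1688.1/(355·1725) = 0.32638 s.
t = 28.8/1725 + 0.32638 = 0.34308 s.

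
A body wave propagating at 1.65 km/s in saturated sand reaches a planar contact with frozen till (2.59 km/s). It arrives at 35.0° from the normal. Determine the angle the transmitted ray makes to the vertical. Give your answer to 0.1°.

sin θ₁/V₁ = sin θ₂/V₂ ⇒ sin θ₂ = 2.59·sin 35.0°/1.65 = 2.59·0.5736/1.65 = 0.9003.
θ₂ = sin⁻¹(0.9003) = 64.20° (from vertical).

64.2°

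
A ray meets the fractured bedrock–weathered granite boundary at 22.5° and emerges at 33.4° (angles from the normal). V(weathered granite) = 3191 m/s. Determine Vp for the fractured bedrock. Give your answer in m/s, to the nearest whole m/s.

sin 22.5° = 0.3827; sin 33.4° = 0.5505.
V₁ = V₂·(sin θ₁/sin θ₂) = 3191·(0.3827/0.5505) = 2218.32 m/s.

2218 m/s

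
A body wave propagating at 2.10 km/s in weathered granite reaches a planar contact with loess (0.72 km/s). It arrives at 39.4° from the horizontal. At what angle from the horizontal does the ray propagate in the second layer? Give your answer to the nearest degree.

75°

Angle from the normal: 90° − 39.4° = 50.6°.
sin θ₁/V₁ = sin θ₂/V₂ ⇒ sin θ₂ = 0.72·sin 50.6°/2.10 = 0.72·0.7727/2.10 = 0.2649.
θ₂ = arcsin 0.2649 = 15.36° from the normal.
From the interface: 90° − 15.36° = 74.64°.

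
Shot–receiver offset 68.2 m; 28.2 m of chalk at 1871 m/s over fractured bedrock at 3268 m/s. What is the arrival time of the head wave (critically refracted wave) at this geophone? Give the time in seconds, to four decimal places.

θ_c = arcsin(V₁/V₂) = arcsin(1871/3268) = 34.93°, cos θ_c = 0.8199.
Intercept time tᵢ = 2h cos θ_c / V₁ = 2·28.2·0.8199/1871 = 0.02472 s.
t = x/V₂ + tᵢ = 68.2/3268 + 0.02472 = 0.04558 s.

0.0456 s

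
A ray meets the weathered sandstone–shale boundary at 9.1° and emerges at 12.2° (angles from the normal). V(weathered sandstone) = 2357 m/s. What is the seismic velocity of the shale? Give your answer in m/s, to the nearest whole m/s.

sin 9.1° = 0.1582; sin 12.2° = 0.2113.
V₂ = V₁·(sin θ₂/sin θ₁) = 2357·(0.2113/0.1582) = 3149.33 m/s.

3149 m/s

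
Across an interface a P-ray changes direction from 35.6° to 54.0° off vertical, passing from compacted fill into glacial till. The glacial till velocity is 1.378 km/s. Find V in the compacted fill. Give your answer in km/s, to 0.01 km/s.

sin 35.6° = 0.5821; sin 54.0° = 0.8090.
V₁ = V₂·(sin θ₁/sin θ₂) = 1.378·(0.5821/0.8090) = 0.99 km/s.

0.99 km/s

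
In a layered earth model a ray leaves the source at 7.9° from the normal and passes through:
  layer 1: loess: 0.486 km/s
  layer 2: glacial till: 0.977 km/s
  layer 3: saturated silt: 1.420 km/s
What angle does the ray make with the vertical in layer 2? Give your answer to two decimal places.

16.04°

Ray parameter p = sin 7.9° / 0.486 = 2.8281e-01 s/km.
sin θ_2 = p·V_2 = 2.8281e-01 × 0.977 = 0.2763.
θ_2 = 16.04° from the vertical.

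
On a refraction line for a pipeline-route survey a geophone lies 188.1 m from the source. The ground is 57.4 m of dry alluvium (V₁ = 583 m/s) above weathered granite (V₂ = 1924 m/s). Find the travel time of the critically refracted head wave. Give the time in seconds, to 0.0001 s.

0.2854 s

θ_c = arcsin(V₁/V₂) = arcsin(583/1924) = 17.64°, cos θ_c = 0.9530.
Intercept time tᵢ = 2h cos θ_c / V₁ = 2·57.4·0.9530/583 = 0.18765 s.
t = x/V₂ + tᵢ = 188.1/1924 + 0.18765 = 0.28542 s.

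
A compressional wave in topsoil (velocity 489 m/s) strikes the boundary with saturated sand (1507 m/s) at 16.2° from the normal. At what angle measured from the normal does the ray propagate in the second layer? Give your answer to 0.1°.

59.3°

sin θ₁/V₁ = sin θ₂/V₂ ⇒ sin θ₂ = 1507·sin 16.2°/489 = 1507·0.2790/489 = 0.8598.
θ₂ = sin⁻¹(0.8598) = 59.29° (from vertical).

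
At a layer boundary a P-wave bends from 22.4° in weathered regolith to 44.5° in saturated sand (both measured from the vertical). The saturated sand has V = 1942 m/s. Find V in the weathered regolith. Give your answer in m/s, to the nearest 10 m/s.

Snell's law: sin 22.4°/V₁ = sin 44.5°/V₂.
V₁ = V₂·sin 22.4°/sin 44.5° = 1942 × 0.5437 = 1055.83 m/s.

1060 m/s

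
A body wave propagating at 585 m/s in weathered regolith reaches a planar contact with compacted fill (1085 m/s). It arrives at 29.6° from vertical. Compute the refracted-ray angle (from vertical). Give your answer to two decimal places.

66.36°

sin θ₁/V₁ = sin θ₂/V₂ ⇒ sin θ₂ = 1085·sin 29.6°/585 = 1085·0.4939/585 = 0.9161.
θ₂ = sin⁻¹(0.9161) = 66.36° (from vertical).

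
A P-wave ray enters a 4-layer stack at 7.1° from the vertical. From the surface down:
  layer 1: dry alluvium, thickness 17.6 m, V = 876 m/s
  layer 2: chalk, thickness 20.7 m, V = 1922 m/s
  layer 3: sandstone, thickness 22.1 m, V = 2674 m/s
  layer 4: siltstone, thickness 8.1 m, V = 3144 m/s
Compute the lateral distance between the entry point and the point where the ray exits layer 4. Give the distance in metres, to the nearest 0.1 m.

21.0 m

p = sin θ₁/V₁ = sin 7.1°/876 = 1.4110e-04 s/m is conserved through the stack.
Layer 1: θ = 7.10°; offset = 17.6·tan 7.10° = 2.192 m.
Layer 2: sin θ = p·1922 = 0.2712 → θ = 15.74°; offset = 20.7·tan 15.74° = 5.832 m.
Layer 3: sin θ = p·2674 = 0.3773 → θ = 22.17°; offset = 22.1·tan 22.17° = 9.004 m.
Layer 4: sin θ = p·3144 = 0.4436 → θ = 26.33°; offset = 8.1·tan 26.33° = 4.009 m.
Summing the layer offsets gives 21.037 m.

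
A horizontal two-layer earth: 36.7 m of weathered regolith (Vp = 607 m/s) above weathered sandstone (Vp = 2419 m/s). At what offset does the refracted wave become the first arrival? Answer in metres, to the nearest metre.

95 m

θ_c = arcsin(607/2419) = 14.53°, so cos θ_c = 0.9680 and tᵢ = 2h cos θ_c/V₁ = 0.1171 s.
At crossover x/V₁ = x/V₂ + tᵢ ⇒ x = tᵢ/(1/V₁ − 1/V₂) = 0.11705/(1.6474e-03 − 4.1339e-04) = 94.85 m.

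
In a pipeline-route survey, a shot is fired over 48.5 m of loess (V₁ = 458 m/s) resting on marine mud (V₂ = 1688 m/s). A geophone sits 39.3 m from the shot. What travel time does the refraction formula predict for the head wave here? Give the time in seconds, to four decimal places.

θ_c = arcsin(V₁/V₂) = arcsin(458/1688) = 15.74°, cos θ_c = 0.9625.
Intercept time tᵢ = 2h cos θ_c / V₁ = 2·48.5·0.9625/458 = 0.20385 s.
t = x/V₂ + tᵢ = 39.3/1688 + 0.20385 = 0.22713 s.

0.2271 s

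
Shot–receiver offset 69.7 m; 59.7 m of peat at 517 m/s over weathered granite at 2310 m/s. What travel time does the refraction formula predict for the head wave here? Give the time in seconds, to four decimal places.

θ_c = arcsin(V₁/V₂) = arcsin(517/2310) = 12.93°, cos θ_c = 0.9746.
Intercept time tᵢ = 2h cos θ_c / V₁ = 2·59.7·0.9746/517 = 0.22509 s.
t = x/V₂ + tᵢ = 69.7/2310 + 0.22509 = 0.25526 s.

0.2553 s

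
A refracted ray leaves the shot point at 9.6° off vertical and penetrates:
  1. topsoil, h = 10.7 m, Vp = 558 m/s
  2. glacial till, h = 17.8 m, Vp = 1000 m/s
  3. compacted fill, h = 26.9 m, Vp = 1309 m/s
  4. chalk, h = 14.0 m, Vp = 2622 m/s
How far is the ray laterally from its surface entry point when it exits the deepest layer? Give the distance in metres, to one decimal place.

Apply Snell's law at each interface; in layer i the horizontal offset is hᵢ·tan θᵢ.
Layer 1: θ = 9.60°; offset = 10.7·tan 9.60° = 1.810 m.
Layer 2: sin θ = 1000·sin 9.6°/558 = 0.2989, θ = 17.39°; offset = 17.8·tan 17.39° = 5.575 m.
Layer 3: sin θ = 1309·sin 9.6°/558 = 0.3912, θ = 23.03°; offset = 26.9·tan 23.03° = 11.435 m.
Layer 4: sin θ = 2622·sin 9.6°/558 = 0.7836, θ = 51.59°; offset = 14.0·tan 51.59° = 17.660 m.
Total horizontal offset = 36.480 m.

36.5 m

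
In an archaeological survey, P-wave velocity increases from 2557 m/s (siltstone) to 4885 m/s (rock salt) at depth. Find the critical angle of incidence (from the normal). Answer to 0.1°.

At critical incidence the refracted ray runs along the interface (θ₂ = 90°), so sin θ_c = V₁/V₂.
θ_c = arcsin(2557/4885) = arcsin 0.5234 = 31.56°.

31.6°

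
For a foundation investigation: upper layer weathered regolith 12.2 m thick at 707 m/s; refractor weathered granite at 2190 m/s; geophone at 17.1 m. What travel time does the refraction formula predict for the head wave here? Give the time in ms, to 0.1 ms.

40.5 ms

t = x/V₂ + 2h·√(V₂²−V₁²)/(V₁V₂).
√(V₂²−V₁²) = √(2190²−707²) = 2072.7 m/s; delay term = 2·12.2·2072.7/(707·2190) = 0.03266 s.
t = 17.1/2190 + 0.03266 = 0.04047 s.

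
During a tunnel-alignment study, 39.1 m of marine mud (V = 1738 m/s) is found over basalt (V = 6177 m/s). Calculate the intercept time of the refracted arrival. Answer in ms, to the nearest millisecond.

θ_c = arcsin(V₁/V₂) = arcsin(1738/6177) = 16.34°; cos θ_c = 0.9596.
tᵢ = 2h·cos θ_c / V₁ = 2·39.1·0.9596 / 1738 = 0.04318 s.

43 ms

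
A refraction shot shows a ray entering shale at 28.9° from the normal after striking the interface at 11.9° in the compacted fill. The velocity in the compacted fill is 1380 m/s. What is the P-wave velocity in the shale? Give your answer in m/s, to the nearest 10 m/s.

3230 m/s

Snell's law: sin 11.9°/V₁ = sin 28.9°/V₂.
V₂ = V₁·sin 28.9°/sin 11.9° = 1380 × 2.3437 = 3234.32 m/s.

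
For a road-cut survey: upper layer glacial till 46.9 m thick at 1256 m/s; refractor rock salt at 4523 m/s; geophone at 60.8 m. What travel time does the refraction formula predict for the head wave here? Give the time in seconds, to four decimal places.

0.0852 s

t = x/V₂ + 2h·√(V₂²−V₁²)/(V₁V₂).
√(V₂²−V₁²) = √(4523²−1256²) = 4345.1 m/s; delay term = 2·46.9·4345.1/(1256·4523) = 0.07174 s.
t = 60.8/4523 + 0.07174 = 0.08519 s.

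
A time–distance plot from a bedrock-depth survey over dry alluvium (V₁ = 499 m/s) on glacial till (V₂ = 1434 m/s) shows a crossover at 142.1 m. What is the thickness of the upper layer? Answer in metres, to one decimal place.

x_cross = 2h·√((V₂+V₁)/(V₂−V₁)) → h = x_cross / (2·√((V₂+V₁)/(V₂−V₁))).
√((V₂+V₁)/(V₂−V₁)) = √((1434+499)/(1434−499)) = 1.4378.
h = 142.1 / (2·1.4378) = 49.41 m.

49.4 m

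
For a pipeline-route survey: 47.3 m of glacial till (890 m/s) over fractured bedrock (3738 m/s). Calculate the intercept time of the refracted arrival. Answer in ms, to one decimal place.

θ_c = arcsin(V₁/V₂) = arcsin(890/3738) = 13.77°; cos θ_c = 0.9712.
tᵢ = 2h·cos θ_c / V₁ = 2·47.3·0.9712 / 890 = 0.10324 s.

103.2 ms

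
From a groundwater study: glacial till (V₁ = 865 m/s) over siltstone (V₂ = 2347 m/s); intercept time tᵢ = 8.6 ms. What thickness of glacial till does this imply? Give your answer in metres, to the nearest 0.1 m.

4.0 m

θ_c = arcsin(865/2347) = 21.63°; cos θ_c = 0.9296.
tᵢ = 2h cos θ_c/V₁ ⇒ h = tᵢ·V₁/(2 cos θ_c) = 0.0086·865/(2·0.9296) = 4.00 m.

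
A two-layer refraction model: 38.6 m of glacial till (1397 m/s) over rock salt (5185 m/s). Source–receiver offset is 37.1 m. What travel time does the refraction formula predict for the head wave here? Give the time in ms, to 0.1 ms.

60.4 ms

t = x/V₂ + 2h·√(V₂²−V₁²)/(V₁V₂).
√(V₂²−V₁²) = √(5185²−1397²) = 4993.3 m/s; delay term = 2·38.6·4993.3/(1397·5185) = 0.05322 s.
t = 37.1/5185 + 0.05322 = 0.06037 s.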